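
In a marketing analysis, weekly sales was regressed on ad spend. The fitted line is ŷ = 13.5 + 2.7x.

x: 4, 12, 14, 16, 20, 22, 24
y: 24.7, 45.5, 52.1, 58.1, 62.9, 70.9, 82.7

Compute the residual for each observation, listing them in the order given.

0.4, -0.4, 0.8, 1.4, -4.6, -2, 4.4

x=4: ŷ = 13.5 + 2.7·4 = 24.3; e = 24.7 − 24.3 = 0.4
x=12: ŷ = 13.5 + 2.7·12 = 45.9; e = 45.5 − 45.9 = -0.4
x=14: ŷ = 13.5 + 2.7·14 = 51.3; e = 52.1 − 51.3 = 0.8
x=16: ŷ = 13.5 + 2.7·16 = 56.7; e = 58.1 − 56.7 = 1.4
x=20: ŷ = 13.5 + 2.7·20 = 67.5; e = 62.9 − 67.5 = -4.6
x=22: ŷ = 13.5 + 2.7·22 = 72.9; e = 70.9 − 72.9 = -2
x=24: ŷ = 13.5 + 2.7·24 = 78.3; e = 82.7 − 78.3 = 4.4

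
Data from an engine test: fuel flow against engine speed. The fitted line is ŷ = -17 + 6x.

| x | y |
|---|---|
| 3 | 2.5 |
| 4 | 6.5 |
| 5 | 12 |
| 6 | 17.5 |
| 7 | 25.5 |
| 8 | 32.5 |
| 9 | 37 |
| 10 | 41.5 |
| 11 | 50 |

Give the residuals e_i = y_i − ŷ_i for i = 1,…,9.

1.5, -0.5, -1, -1.5, 0.5, 1.5, 0, -1.5, 1

x=3: ŷ = -17 + 6·3 = 1; e = 2.5 − 1 = 1.5
x=4: ŷ = -17 + 6·4 = 7; e = 6.5 − 7 = -0.5
x=5: ŷ = -17 + 6·5 = 13; e = 12 − 13 = -1
x=6: ŷ = -17 + 6·6 = 19; e = 17.5 − 19 = -1.5
x=7: ŷ = -17 + 6·7 = 25; e = 25.5 − 25 = 0.5
x=8: ŷ = -17 + 6·8 = 31; e = 32.5 − 31 = 1.5
x=9: ŷ = -17 + 6·9 = 37; e = 37 − 37 = 0
x=10: ŷ = -17 + 6·10 = 43; e = 41.5 − 43 = -1.5
x=11: ŷ = -17 + 6·11 = 49; e = 50 − 49 = 1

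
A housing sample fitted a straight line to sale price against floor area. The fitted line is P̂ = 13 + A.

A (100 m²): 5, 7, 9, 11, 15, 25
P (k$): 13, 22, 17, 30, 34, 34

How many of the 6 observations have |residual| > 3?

A=5: P̂ = 13 + 5 = 18; r = 13 − 18 = -5
A=7: P̂ = 13 + 7 = 20; r = 22 − 20 = 2
A=9: P̂ = 13 + 9 = 22; r = 17 − 22 = -5
A=11: P̂ = 13 + 11 = 24; r = 30 − 24 = 6
A=15: P̂ = 13 + 15 = 28; r = 34 − 28 = 6
A=25: P̂ = 13 + 25 = 38; r = 34 − 38 = -4
|r| > 3: A=5 (|r|=5), A=9 (|r|=5), A=11 (|r|=6), A=15 (|r|=6), A=25 (|r|=4) → 5

5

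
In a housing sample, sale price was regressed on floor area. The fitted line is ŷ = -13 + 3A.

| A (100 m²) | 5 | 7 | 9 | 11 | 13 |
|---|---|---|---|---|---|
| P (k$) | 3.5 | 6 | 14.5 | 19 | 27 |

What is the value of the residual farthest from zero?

e = -2

A=5: ŷ = -13 + 3·5 = 2; e = 3.5 − 2 = 1.5
A=7: ŷ = -13 + 3·7 = 8; e = 6 − 8 = -2
A=9: ŷ = -13 + 3·9 = 14; e = 14.5 − 14 = 0.5
A=11: ŷ = -13 + 3·11 = 20; e = 19 − 20 = -1
A=13: ŷ = -13 + 3·13 = 26; e = 27 − 26 = 1
Largest |e| is 2 at A = 7, residual -2.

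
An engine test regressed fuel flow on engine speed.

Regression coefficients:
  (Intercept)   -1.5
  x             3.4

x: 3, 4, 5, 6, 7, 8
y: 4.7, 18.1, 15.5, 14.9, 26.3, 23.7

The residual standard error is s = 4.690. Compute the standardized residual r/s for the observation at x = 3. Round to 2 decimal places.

ŷ = -1.5 + 3.4·3 = 8.7
r = 4.7 − 8.7 = -4
r/s = -4 / 4.690 = -0.85

-0.85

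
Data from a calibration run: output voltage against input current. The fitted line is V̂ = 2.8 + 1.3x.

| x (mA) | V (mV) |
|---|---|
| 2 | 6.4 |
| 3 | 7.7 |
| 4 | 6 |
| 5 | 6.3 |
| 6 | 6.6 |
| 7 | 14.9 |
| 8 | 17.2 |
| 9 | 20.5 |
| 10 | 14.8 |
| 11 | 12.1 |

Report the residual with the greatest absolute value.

x=2: V̂ = 2.8 + 1.3·2 = 5.4; e = 6.4 − 5.4 = 1
x=3: V̂ = 2.8 + 1.3·3 = 6.7; e = 7.7 − 6.7 = 1
x=4: V̂ = 2.8 + 1.3·4 = 8; e = 6 − 8 = -2
x=5: V̂ = 2.8 + 1.3·5 = 9.3; e = 6.3 − 9.3 = -3
x=6: V̂ = 2.8 + 1.3·6 = 10.6; e = 6.6 − 10.6 = -4
x=7: V̂ = 2.8 + 1.3·7 = 11.9; e = 14.9 − 11.9 = 3
x=8: V̂ = 2.8 + 1.3·8 = 13.2; e = 17.2 − 13.2 = 4
x=9: V̂ = 2.8 + 1.3·9 = 14.5; e = 20.5 − 14.5 = 6
x=10: V̂ = 2.8 + 1.3·10 = 15.8; e = 14.8 − 15.8 = -1
x=11: V̂ = 2.8 + 1.3·11 = 17.1; e = 12.1 − 17.1 = -5
Largest |e| is 6 at x = 9, residual 6.

e = 6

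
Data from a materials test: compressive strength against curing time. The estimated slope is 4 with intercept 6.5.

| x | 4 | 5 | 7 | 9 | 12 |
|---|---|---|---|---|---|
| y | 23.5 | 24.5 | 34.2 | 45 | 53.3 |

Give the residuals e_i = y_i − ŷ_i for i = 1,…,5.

1, -2, -0.3, 2.5, -1.2

x=4: ŷ = 6.5 + 4·4 = 22.5; e = 23.5 − 22.5 = 1
x=5: ŷ = 6.5 + 4·5 = 26.5; e = 24.5 − 26.5 = -2
x=7: ŷ = 6.5 + 4·7 = 34.5; e = 34.2 − 34.5 = -0.3
x=9: ŷ = 6.5 + 4·9 = 42.5; e = 45 − 42.5 = 2.5
x=12: ŷ = 6.5 + 4·12 = 54.5; e = 53.3 − 54.5 = -1.2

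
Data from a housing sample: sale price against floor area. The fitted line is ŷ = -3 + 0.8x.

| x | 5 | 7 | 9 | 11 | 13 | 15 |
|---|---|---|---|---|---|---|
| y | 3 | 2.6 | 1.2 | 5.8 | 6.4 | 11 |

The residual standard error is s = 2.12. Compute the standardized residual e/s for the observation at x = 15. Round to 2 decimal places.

0.94

ŷ = -3 + 0.8·15 = 9
e = 11 − 9 = 2
e/s = 2 / 2.12 = 0.94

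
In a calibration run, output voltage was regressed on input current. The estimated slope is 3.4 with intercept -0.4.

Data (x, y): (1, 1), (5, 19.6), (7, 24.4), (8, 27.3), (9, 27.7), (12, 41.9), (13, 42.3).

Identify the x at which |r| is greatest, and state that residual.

x=1: ŷ = -0.4 + 3.4·1 = 3; r = 1 − 3 = -2
x=5: ŷ = -0.4 + 3.4·5 = 16.6; r = 19.6 − 16.6 = 3
x=7: ŷ = -0.4 + 3.4·7 = 23.4; r = 24.4 − 23.4 = 1
x=8: ŷ = -0.4 + 3.4·8 = 26.8; r = 27.3 − 26.8 = 0.5
x=9: ŷ = -0.4 + 3.4·9 = 30.2; r = 27.7 − 30.2 = -2.5
x=12: ŷ = -0.4 + 3.4·12 = 40.4; r = 41.9 − 40.4 = 1.5
x=13: ŷ = -0.4 + 3.4·13 = 43.8; r = 42.3 − 43.8 = -1.5
Largest |r| is 3 at x = 5, residual 3.

x = 5, r = 3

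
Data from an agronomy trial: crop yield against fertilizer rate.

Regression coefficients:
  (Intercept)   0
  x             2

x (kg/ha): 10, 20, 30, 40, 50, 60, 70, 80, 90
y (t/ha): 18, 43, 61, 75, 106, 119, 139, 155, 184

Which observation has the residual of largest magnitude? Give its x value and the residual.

x=10: ŷ = 2·10 = 20; e = 18 − 20 = -2
x=20: ŷ = 2·20 = 40; e = 43 − 40 = 3
x=30: ŷ = 2·30 = 60; e = 61 − 60 = 1
x=40: ŷ = 2·40 = 80; e = 75 − 80 = -5
x=50: ŷ = 2·50 = 100; e = 106 − 100 = 6
x=60: ŷ = 2·60 = 120; e = 119 − 120 = -1
x=70: ŷ = 2·70 = 140; e = 139 − 140 = -1
x=80: ŷ = 2·80 = 160; e = 155 − 160 = -5
x=90: ŷ = 2·90 = 180; e = 184 − 180 = 4
Largest |e| is 6 at x = 50, residual 6.

x = 50, e = 6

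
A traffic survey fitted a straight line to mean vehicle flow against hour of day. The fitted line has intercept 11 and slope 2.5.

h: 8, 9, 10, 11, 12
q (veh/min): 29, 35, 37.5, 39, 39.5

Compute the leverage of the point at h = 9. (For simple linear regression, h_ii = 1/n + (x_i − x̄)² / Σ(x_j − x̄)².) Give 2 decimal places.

h = 0.30

h̄ = (8 + 9 + 10 + 11 + 12)/5 = 10
Σ(h − h̄)² = 4 + 1 + 0 + 1 + 4 = 10
h = 1/5 + (-1)²/10 = 0.2 + 0.1 = 0.30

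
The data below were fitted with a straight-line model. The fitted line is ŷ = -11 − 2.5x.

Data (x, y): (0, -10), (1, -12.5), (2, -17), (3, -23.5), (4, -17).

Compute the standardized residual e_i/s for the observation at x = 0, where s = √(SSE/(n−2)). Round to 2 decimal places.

0.26

x=0: ŷ = -11 − 2.5·0 = -11; e = -10 − (-11) = 1
x=1: ŷ = -11 − 2.5·1 = -13.5; e = -12.5 − (-13.5) = 1
x=2: ŷ = -11 − 2.5·2 = -16; e = -17 − (-16) = -1
x=3: ŷ = -11 − 2.5·3 = -18.5; e = -23.5 − (-18.5) = -5
x=4: ŷ = -11 − 2.5·4 = -21; e = -17 − (-21) = 4
SSE = 1 + 1 + 1 + 25 + 16 = 44
s = √(44/3) = 3.82971
e/s = 1 / 3.82971 = 0.26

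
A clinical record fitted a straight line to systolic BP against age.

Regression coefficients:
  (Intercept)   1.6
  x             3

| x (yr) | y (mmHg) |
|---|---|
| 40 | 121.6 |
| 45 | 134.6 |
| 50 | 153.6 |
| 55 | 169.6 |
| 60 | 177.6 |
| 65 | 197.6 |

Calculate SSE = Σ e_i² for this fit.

x=40: ŷ = 1.6 + 3·40 = 121.6; e = 121.6 − 121.6 = 0
x=45: ŷ = 1.6 + 3·45 = 136.6; e = 134.6 − 136.6 = -2
x=50: ŷ = 1.6 + 3·50 = 151.6; e = 153.6 − 151.6 = 2
x=55: ŷ = 1.6 + 3·55 = 166.6; e = 169.6 − 166.6 = 3
x=60: ŷ = 1.6 + 3·60 = 181.6; e = 177.6 − 181.6 = -4
x=65: ŷ = 1.6 + 3·65 = 196.6; e = 197.6 − 196.6 = 1
SSE = 0 + 4 + 4 + 9 + 16 + 1 = 34

SSE = 34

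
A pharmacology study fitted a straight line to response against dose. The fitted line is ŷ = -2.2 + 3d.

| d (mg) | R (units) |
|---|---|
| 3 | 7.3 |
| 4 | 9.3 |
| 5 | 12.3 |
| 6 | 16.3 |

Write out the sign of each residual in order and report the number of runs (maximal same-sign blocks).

d=3: ŷ = -2.2 + 3·3 = 6.8; e = 7.3 − 6.8 = 0.5
d=4: ŷ = -2.2 + 3·4 = 9.8; e = 9.3 − 9.8 = -0.5
d=5: ŷ = -2.2 + 3·5 = 12.8; e = 12.3 − 12.8 = -0.5
d=6: ŷ = -2.2 + 3·6 = 15.8; e = 16.3 − 15.8 = 0.5
Signs: + − − +
Runs: +×1, −×2, +×1 → 3

3 runs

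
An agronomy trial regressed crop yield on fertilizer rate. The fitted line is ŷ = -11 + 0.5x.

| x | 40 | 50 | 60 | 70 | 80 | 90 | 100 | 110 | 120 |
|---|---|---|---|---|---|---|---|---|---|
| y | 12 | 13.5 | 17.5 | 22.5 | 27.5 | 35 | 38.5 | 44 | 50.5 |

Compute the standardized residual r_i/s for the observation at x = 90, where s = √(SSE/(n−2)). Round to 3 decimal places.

x=40: ŷ = -11 + 0.5·40 = 9; r = 12 − 9 = 3
x=50: ŷ = -11 + 0.5·50 = 14; r = 13.5 − 14 = -0.5
x=60: ŷ = -11 + 0.5·60 = 19; r = 17.5 − 19 = -1.5
x=70: ŷ = -11 + 0.5·70 = 24; r = 22.5 − 24 = -1.5
x=80: ŷ = -11 + 0.5·80 = 29; r = 27.5 − 29 = -1.5
x=90: ŷ = -11 + 0.5·90 = 34; r = 35 − 34 = 1
x=100: ŷ = -11 + 0.5·100 = 39; r = 38.5 − 39 = -0.5
x=110: ŷ = -11 + 0.5·110 = 44; r = 44 − 44 = 0
x=120: ŷ = -11 + 0.5·120 = 49; r = 50.5 − 49 = 1.5
SSE = 9 + 0.25 + 2.25 + 2.25 + 2.25 + 1 + 0.25 + 0 + 2.25 = 19.5
s = √(19.5/7) = 1.66905
r/s = 1 / 1.66905 = 0.599

0.599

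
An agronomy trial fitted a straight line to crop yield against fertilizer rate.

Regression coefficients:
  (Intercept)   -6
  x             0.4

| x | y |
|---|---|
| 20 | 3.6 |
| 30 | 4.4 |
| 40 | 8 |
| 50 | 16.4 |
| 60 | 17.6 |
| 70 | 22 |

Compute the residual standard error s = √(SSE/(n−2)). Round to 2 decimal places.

s = 1.94

x=20: ŷ = -6 + 0.4·20 = 2; e = 3.6 − 2 = 1.6
x=30: ŷ = -6 + 0.4·30 = 6; e = 4.4 − 6 = -1.6
x=40: ŷ = -6 + 0.4·40 = 10; e = 8 − 10 = -2
x=50: ŷ = -6 + 0.4·50 = 14; e = 16.4 − 14 = 2.4
x=60: ŷ = -6 + 0.4·60 = 18; e = 17.6 − 18 = -0.4
x=70: ŷ = -6 + 0.4·70 = 22; e = 22 − 22 = 0
SSE = 2.56 + 2.56 + 4 + 5.76 + 0.16 + 0 = 15.04
s = √(15.04/4) = √3.76 ≈ 1.94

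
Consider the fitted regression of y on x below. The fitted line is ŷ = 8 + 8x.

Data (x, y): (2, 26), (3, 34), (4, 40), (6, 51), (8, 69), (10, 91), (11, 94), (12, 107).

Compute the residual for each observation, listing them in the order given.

2, 2, 0, -5, -3, 3, -2, 3

x=2: ŷ = 8 + 8·2 = 24; e = 26 − 24 = 2
x=3: ŷ = 8 + 8·3 = 32; e = 34 − 32 = 2
x=4: ŷ = 8 + 8·4 = 40; e = 40 − 40 = 0
x=6: ŷ = 8 + 8·6 = 56; e = 51 − 56 = -5
x=8: ŷ = 8 + 8·8 = 72; e = 69 − 72 = -3
x=10: ŷ = 8 + 8·10 = 88; e = 91 − 88 = 3
x=11: ŷ = 8 + 8·11 = 96; e = 94 − 96 = -2
x=12: ŷ = 8 + 8·12 = 104; e = 107 − 104 = 3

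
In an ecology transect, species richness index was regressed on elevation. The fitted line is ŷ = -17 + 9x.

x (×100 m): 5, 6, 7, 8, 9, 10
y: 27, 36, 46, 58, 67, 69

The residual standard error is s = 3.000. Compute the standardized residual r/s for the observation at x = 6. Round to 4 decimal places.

ŷ = -17 + 9·6 = 37
r = 36 − 37 = -1
r/s = -1 / 3.000 = -0.3333

-0.3333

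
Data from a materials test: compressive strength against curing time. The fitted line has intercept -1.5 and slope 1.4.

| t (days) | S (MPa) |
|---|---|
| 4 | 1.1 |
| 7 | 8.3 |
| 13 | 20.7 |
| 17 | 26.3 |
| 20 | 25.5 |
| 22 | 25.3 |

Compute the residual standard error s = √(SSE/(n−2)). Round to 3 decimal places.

s = 3.808

t=4: ŷ = -1.5 + 1.4·4 = 4.1; e = 1.1 − 4.1 = -3
t=7: ŷ = -1.5 + 1.4·7 = 8.3; e = 8.3 − 8.3 = 0
t=13: ŷ = -1.5 + 1.4·13 = 16.7; e = 20.7 − 16.7 = 4
t=17: ŷ = -1.5 + 1.4·17 = 22.3; e = 26.3 − 22.3 = 4
t=20: ŷ = -1.5 + 1.4·20 = 26.5; e = 25.5 − 26.5 = -1
t=22: ŷ = -1.5 + 1.4·22 = 29.3; e = 25.3 − 29.3 = -4
SSE = 9 + 0 + 16 + 16 + 1 + 16 = 58
s = √(58/4) = √14.5 ≈ 3.808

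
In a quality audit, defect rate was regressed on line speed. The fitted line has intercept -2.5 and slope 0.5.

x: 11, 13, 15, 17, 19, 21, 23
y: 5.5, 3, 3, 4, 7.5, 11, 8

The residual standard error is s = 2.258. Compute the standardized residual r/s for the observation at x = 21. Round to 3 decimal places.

1.329

ŷ = -2.5 + 0.5·21 = 8
r = 11 − 8 = 3
r/s = 3 / 2.258 = 1.329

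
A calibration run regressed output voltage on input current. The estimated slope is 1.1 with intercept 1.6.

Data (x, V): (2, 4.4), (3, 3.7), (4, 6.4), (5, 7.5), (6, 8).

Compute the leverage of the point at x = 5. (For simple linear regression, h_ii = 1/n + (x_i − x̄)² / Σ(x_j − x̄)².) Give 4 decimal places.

x̄ = (2 + 3 + 4 + 5 + 6)/5 = 4
Σ(x − x̄)² = 4 + 1 + 0 + 1 + 4 = 10
h = 1/5 + (1)²/10 = 0.2 + 0.1 = 0.3000

h = 0.3000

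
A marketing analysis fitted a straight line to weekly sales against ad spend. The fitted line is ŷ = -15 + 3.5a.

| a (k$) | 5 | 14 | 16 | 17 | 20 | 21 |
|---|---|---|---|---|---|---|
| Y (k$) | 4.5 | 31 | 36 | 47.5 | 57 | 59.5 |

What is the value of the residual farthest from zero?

e = -5

a=5: ŷ = -15 + 3.5·5 = 2.5; e = 4.5 − 2.5 = 2
a=14: ŷ = -15 + 3.5·14 = 34; e = 31 − 34 = -3
a=16: ŷ = -15 + 3.5·16 = 41; e = 36 − 41 = -5
a=17: ŷ = -15 + 3.5·17 = 44.5; e = 47.5 − 44.5 = 3
a=20: ŷ = -15 + 3.5·20 = 55; e = 57 − 55 = 2
a=21: ŷ = -15 + 3.5·21 = 58.5; e = 59.5 − 58.5 = 1
Largest |e| is 5 at a = 16, residual -5.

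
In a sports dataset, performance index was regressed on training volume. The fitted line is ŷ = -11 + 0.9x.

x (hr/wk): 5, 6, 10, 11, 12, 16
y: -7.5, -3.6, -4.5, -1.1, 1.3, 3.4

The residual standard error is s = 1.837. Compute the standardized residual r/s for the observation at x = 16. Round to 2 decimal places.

0.00

ŷ = -11 + 0.9·16 = 3.4
r = 3.4 − 3.4 = 0
r/s = 0 / 1.837 = 0.00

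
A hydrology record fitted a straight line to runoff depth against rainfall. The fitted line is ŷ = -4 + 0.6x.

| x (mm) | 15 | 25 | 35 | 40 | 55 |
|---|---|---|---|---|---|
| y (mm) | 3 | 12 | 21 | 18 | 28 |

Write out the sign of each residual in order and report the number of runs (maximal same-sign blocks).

x=15: ŷ = -4 + 0.6·15 = 5; r = 3 − 5 = -2
x=25: ŷ = -4 + 0.6·25 = 11; r = 12 − 11 = 1
x=35: ŷ = -4 + 0.6·35 = 17; r = 21 − 17 = 4
x=40: ŷ = -4 + 0.6·40 = 20; r = 18 − 20 = -2
x=55: ŷ = -4 + 0.6·55 = 29; r = 28 − 29 = -1
Signs: − + + − −
Runs: −×1, +×2, −×2 → 3

3 runs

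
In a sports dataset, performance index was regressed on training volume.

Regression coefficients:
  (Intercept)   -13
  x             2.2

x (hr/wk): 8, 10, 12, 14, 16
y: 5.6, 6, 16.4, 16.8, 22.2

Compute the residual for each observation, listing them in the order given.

x=8: ŷ = -13 + 2.2·8 = 4.6; r = 5.6 − 4.6 = 1
x=10: ŷ = -13 + 2.2·10 = 9; r = 6 − 9 = -3
x=12: ŷ = -13 + 2.2·12 = 13.4; r = 16.4 − 13.4 = 3
x=14: ŷ = -13 + 2.2·14 = 17.8; r = 16.8 − 17.8 = -1
x=16: ŷ = -13 + 2.2·16 = 22.2; r = 22.2 − 22.2 = 0

1, -3, 3, -1, 0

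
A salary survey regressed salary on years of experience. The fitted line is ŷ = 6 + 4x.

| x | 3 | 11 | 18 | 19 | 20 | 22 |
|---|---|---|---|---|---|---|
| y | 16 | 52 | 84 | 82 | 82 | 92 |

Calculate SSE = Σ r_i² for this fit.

SSE = 64

x=3: ŷ = 6 + 4·3 = 18; r = 16 − 18 = -2
x=11: ŷ = 6 + 4·11 = 50; r = 52 − 50 = 2
x=18: ŷ = 6 + 4·18 = 78; r = 84 − 78 = 6
x=19: ŷ = 6 + 4·19 = 82; r = 82 − 82 = 0
x=20: ŷ = 6 + 4·20 = 86; r = 82 − 86 = -4
x=22: ŷ = 6 + 4·22 = 94; r = 92 − 94 = -2
SSE = 4 + 4 + 36 + 0 + 16 + 4 = 64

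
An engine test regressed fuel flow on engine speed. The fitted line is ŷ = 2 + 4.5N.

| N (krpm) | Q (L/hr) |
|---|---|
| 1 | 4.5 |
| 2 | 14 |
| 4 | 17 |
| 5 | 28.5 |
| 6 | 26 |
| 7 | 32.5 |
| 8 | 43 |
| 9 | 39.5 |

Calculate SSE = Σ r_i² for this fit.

N=1: ŷ = 2 + 4.5·1 = 6.5; r = 4.5 − 6.5 = -2
N=2: ŷ = 2 + 4.5·2 = 11; r = 14 − 11 = 3
N=4: ŷ = 2 + 4.5·4 = 20; r = 17 − 20 = -3
N=5: ŷ = 2 + 4.5·5 = 24.5; r = 28.5 − 24.5 = 4
N=6: ŷ = 2 + 4.5·6 = 29; r = 26 − 29 = -3
N=7: ŷ = 2 + 4.5·7 = 33.5; r = 32.5 − 33.5 = -1
N=8: ŷ = 2 + 4.5·8 = 38; r = 43 − 38 = 5
N=9: ŷ = 2 + 4.5·9 = 42.5; r = 39.5 − 42.5 = -3
SSE = 4 + 9 + 9 + 16 + 9 + 1 + 25 + 9 = 82

SSE = 82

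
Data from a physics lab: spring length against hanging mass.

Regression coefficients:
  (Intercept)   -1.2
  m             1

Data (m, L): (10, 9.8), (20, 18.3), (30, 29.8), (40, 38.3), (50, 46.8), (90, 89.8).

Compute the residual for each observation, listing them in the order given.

m=10: ŷ = -1.2 + 10 = 8.8; e = 9.8 − 8.8 = 1
m=20: ŷ = -1.2 + 20 = 18.8; e = 18.3 − 18.8 = -0.5
m=30: ŷ = -1.2 + 30 = 28.8; e = 29.8 − 28.8 = 1
m=40: ŷ = -1.2 + 40 = 38.8; e = 38.3 − 38.8 = -0.5
m=50: ŷ = -1.2 + 50 = 48.8; e = 46.8 − 48.8 = -2
m=90: ŷ = -1.2 + 90 = 88.8; e = 89.8 − 88.8 = 1

1, -0.5, 1, -0.5, -2, 1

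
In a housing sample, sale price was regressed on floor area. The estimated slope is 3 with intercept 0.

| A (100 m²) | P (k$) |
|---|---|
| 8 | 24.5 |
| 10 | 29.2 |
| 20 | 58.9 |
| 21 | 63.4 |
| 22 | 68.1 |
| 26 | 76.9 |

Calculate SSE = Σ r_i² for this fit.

SSE = 7.88

A=8: ŷ = 3·8 = 24; r = 24.5 − 24 = 0.5
A=10: ŷ = 3·10 = 30; r = 29.2 − 30 = -0.8
A=20: ŷ = 3·20 = 60; r = 58.9 − 60 = -1.1
A=21: ŷ = 3·21 = 63; r = 63.4 − 63 = 0.4
A=22: ŷ = 3·22 = 66; r = 68.1 − 66 = 2.1
A=26: ŷ = 3·26 = 78; r = 76.9 − 78 = -1.1
SSE = 0.25 + 0.64 + 1.21 + 0.16 + 4.41 + 1.21 = 7.88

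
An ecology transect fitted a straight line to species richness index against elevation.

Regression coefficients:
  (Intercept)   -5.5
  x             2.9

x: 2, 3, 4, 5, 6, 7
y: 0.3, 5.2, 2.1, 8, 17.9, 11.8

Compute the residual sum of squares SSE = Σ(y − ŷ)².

SSE = 66

x=2: ŷ = -5.5 + 2.9·2 = 0.3; e = 0.3 − 0.3 = 0
x=3: ŷ = -5.5 + 2.9·3 = 3.2; e = 5.2 − 3.2 = 2
x=4: ŷ = -5.5 + 2.9·4 = 6.1; e = 2.1 − 6.1 = -4
x=5: ŷ = -5.5 + 2.9·5 = 9; e = 8 − 9 = -1
x=6: ŷ = -5.5 + 2.9·6 = 11.9; e = 17.9 − 11.9 = 6
x=7: ŷ = -5.5 + 2.9·7 = 14.8; e = 11.8 − 14.8 = -3
SSE = 0 + 4 + 16 + 1 + 36 + 9 = 66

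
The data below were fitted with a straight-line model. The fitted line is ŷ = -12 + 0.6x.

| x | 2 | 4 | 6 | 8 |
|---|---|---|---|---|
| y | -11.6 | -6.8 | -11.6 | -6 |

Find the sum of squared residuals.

SSE = 20.16

x=2: ŷ = -12 + 0.6·2 = -10.8; r = -11.6 − (-10.8) = -0.8
x=4: ŷ = -12 + 0.6·4 = -9.6; r = -6.8 − (-9.6) = 2.8
x=6: ŷ = -12 + 0.6·6 = -8.4; r = -11.6 − (-8.4) = -3.2
x=8: ŷ = -12 + 0.6·8 = -7.2; r = -6 − (-7.2) = 1.2
SSE = 0.64 + 7.84 + 10.24 + 1.44 = 20.16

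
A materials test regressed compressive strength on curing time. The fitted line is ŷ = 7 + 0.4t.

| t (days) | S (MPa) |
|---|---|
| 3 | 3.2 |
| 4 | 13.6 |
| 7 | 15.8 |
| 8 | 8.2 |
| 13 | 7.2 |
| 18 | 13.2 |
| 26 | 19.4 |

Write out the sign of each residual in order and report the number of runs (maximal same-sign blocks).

4 runs

t=3: ŷ = 7 + 0.4·3 = 8.2; r = 3.2 − 8.2 = -5
t=4: ŷ = 7 + 0.4·4 = 8.6; r = 13.6 − 8.6 = 5
t=7: ŷ = 7 + 0.4·7 = 9.8; r = 15.8 − 9.8 = 6
t=8: ŷ = 7 + 0.4·8 = 10.2; r = 8.2 − 10.2 = -2
t=13: ŷ = 7 + 0.4·13 = 12.2; r = 7.2 − 12.2 = -5
t=18: ŷ = 7 + 0.4·18 = 14.2; r = 13.2 − 14.2 = -1
t=26: ŷ = 7 + 0.4·26 = 17.4; r = 19.4 − 17.4 = 2
Signs: − + + − − − +
Runs: −×1, +×2, −×3, +×1 → 4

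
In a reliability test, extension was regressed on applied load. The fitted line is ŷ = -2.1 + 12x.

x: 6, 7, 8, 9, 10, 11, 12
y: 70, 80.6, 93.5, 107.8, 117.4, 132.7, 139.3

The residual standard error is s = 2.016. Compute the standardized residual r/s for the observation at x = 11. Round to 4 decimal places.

1.3889

ŷ = -2.1 + 12·11 = 129.9
r = 132.7 − 129.9 = 2.8
r/s = 2.8 / 2.016 = 1.3889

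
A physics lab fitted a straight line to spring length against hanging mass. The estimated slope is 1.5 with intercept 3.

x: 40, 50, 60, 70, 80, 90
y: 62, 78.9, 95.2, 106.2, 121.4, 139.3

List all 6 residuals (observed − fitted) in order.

-1, 0.9, 2.2, -1.8, -1.6, 1.3

x=40: ŷ = 3 + 1.5·40 = 63; r = 62 − 63 = -1
x=50: ŷ = 3 + 1.5·50 = 78; r = 78.9 − 78 = 0.9
x=60: ŷ = 3 + 1.5·60 = 93; r = 95.2 − 93 = 2.2
x=70: ŷ = 3 + 1.5·70 = 108; r = 106.2 − 108 = -1.8
x=80: ŷ = 3 + 1.5·80 = 123; r = 121.4 − 123 = -1.6
x=90: ŷ = 3 + 1.5·90 = 138; r = 139.3 − 138 = 1.3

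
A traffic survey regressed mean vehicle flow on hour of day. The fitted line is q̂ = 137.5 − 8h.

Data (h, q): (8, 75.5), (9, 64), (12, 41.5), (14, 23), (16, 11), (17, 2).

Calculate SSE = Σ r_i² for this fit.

SSE = 15

h=8: q̂ = 137.5 − 8·8 = 73.5; r = 75.5 − 73.5 = 2
h=9: q̂ = 137.5 − 8·9 = 65.5; r = 64 − 65.5 = -1.5
h=12: q̂ = 137.5 − 8·12 = 41.5; r = 41.5 − 41.5 = 0
h=14: q̂ = 137.5 − 8·14 = 25.5; r = 23 − 25.5 = -2.5
h=16: q̂ = 137.5 − 8·16 = 9.5; r = 11 − 9.5 = 1.5
h=17: q̂ = 137.5 − 8·17 = 1.5; r = 2 − 1.5 = 0.5
SSE = 4 + 2.25 + 0 + 6.25 + 2.25 + 0.25 = 15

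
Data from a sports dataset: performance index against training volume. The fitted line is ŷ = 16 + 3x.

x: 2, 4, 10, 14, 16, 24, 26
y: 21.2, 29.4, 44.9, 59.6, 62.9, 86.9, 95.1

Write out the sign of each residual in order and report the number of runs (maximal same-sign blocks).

x=2: ŷ = 16 + 3·2 = 22; e = 21.2 − 22 = -0.8
x=4: ŷ = 16 + 3·4 = 28; e = 29.4 − 28 = 1.4
x=10: ŷ = 16 + 3·10 = 46; e = 44.9 − 46 = -1.1
x=14: ŷ = 16 + 3·14 = 58; e = 59.6 − 58 = 1.6
x=16: ŷ = 16 + 3·16 = 64; e = 62.9 − 64 = -1.1
x=24: ŷ = 16 + 3·24 = 88; e = 86.9 − 88 = -1.1
x=26: ŷ = 16 + 3·26 = 94; e = 95.1 − 94 = 1.1
Signs: − + − + − − +
Runs: −×1, +×1, −×1, +×1, −×2, +×1 → 6

6 runs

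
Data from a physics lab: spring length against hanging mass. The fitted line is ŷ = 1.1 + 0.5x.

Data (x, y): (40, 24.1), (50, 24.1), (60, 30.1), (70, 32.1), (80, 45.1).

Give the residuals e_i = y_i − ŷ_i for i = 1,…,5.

3, -2, -1, -4, 4

x=40: ŷ = 1.1 + 0.5·40 = 21.1; e = 24.1 − 21.1 = 3
x=50: ŷ = 1.1 + 0.5·50 = 26.1; e = 24.1 − 26.1 = -2
x=60: ŷ = 1.1 + 0.5·60 = 31.1; e = 30.1 − 31.1 = -1
x=70: ŷ = 1.1 + 0.5·70 = 36.1; e = 32.1 − 36.1 = -4
x=80: ŷ = 1.1 + 0.5·80 = 41.1; e = 45.1 − 41.1 = 4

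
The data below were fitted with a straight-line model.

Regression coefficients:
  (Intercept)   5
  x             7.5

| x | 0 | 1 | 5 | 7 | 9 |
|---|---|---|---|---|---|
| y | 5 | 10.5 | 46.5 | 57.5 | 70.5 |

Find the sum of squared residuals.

SSE = 24

x=0: ŷ = 5 + 7.5·0 = 5; r = 5 − 5 = 0
x=1: ŷ = 5 + 7.5·1 = 12.5; r = 10.5 − 12.5 = -2
x=5: ŷ = 5 + 7.5·5 = 42.5; r = 46.5 − 42.5 = 4
x=7: ŷ = 5 + 7.5·7 = 57.5; r = 57.5 − 57.5 = 0
x=9: ŷ = 5 + 7.5·9 = 72.5; r = 70.5 − 72.5 = -2
SSE = 0 + 4 + 16 + 0 + 4 = 24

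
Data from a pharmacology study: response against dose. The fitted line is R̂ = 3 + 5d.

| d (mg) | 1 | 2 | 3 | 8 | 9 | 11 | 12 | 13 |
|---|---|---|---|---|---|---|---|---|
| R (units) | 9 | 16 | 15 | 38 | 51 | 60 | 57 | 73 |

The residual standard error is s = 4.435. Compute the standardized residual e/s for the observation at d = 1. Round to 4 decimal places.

0.2255

R̂ = 3 + 5·1 = 8
e = 9 − 8 = 1
e/s = 1 / 4.435 = 0.2255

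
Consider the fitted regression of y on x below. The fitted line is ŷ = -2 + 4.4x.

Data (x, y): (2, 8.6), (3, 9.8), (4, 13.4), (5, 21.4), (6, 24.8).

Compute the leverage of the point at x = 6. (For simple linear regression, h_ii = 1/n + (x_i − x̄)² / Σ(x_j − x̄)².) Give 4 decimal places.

x̄ = (2 + 3 + 4 + 5 + 6)/5 = 4
Σ(x − x̄)² = 4 + 1 + 0 + 1 + 4 = 10
h = 1/5 + (2)²/10 = 0.2 + 0.4 = 0.6000

h = 0.6000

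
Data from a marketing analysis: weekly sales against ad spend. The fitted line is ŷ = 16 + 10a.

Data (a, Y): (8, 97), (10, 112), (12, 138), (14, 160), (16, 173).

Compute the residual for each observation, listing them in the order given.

1, -4, 2, 4, -3

a=8: ŷ = 16 + 10·8 = 96; e = 97 − 96 = 1
a=10: ŷ = 16 + 10·10 = 116; e = 112 − 116 = -4
a=12: ŷ = 16 + 10·12 = 136; e = 138 − 136 = 2
a=14: ŷ = 16 + 10·14 = 156; e = 160 − 156 = 4
a=16: ŷ = 16 + 10·16 = 176; e = 173 − 176 = -3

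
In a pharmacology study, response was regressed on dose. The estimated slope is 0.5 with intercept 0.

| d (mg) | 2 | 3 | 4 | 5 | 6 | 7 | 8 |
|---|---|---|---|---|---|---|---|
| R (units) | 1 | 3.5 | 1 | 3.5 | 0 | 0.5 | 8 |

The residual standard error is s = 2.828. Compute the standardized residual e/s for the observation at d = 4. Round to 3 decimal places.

ŷ = 0.5·4 = 2
e = 1 − 2 = -1
e/s = -1 / 2.828 = -0.354

-0.354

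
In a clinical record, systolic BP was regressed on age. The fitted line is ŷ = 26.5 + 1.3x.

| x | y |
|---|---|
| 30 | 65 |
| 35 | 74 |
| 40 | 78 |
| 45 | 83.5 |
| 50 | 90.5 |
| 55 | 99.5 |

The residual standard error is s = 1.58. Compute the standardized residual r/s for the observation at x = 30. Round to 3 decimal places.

ŷ = 26.5 + 1.3·30 = 65.5
r = 65 − 65.5 = -0.5
r/s = -0.5 / 1.58 = -0.316

-0.316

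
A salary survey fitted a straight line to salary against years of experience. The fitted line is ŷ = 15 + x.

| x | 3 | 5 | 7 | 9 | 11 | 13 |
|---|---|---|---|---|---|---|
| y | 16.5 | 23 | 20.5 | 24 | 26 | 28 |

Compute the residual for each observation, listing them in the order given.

-1.5, 3, -1.5, 0, 0, 0

x=3: ŷ = 15 + 3 = 18; r = 16.5 − 18 = -1.5
x=5: ŷ = 15 + 5 = 20; r = 23 − 20 = 3
x=7: ŷ = 15 + 7 = 22; r = 20.5 − 22 = -1.5
x=9: ŷ = 15 + 9 = 24; r = 24 − 24 = 0
x=11: ŷ = 15 + 11 = 26; r = 26 − 26 = 0
x=13: ŷ = 15 + 13 = 28; r = 28 − 28 = 0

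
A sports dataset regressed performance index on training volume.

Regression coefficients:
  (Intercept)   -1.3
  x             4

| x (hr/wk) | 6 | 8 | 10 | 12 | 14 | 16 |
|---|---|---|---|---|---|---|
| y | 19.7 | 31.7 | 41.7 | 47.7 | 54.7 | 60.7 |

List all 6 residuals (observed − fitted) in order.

x=6: ŷ = -1.3 + 4·6 = 22.7; r = 19.7 − 22.7 = -3
x=8: ŷ = -1.3 + 4·8 = 30.7; r = 31.7 − 30.7 = 1
x=10: ŷ = -1.3 + 4·10 = 38.7; r = 41.7 − 38.7 = 3
x=12: ŷ = -1.3 + 4·12 = 46.7; r = 47.7 − 46.7 = 1
x=14: ŷ = -1.3 + 4·14 = 54.7; r = 54.7 − 54.7 = 0
x=16: ŷ = -1.3 + 4·16 = 62.7; r = 60.7 − 62.7 = -2

-3, 1, 3, 1, 0, -2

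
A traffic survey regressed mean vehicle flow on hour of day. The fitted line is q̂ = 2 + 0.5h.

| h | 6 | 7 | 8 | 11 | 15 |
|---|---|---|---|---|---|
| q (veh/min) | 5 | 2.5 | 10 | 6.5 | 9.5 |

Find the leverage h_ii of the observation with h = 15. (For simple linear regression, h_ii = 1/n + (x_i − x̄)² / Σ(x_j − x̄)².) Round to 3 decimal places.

h = 0.789

h̄ = (6 + 7 + 8 + 11 + 15)/5 = 9.4
Σ(h − h̄)² = 11.56 + 5.76 + 1.96 + 2.56 + 31.36 = 53.2
h = 1/5 + (5.6)²/53.2 = 0.2 + 0.589474 = 0.789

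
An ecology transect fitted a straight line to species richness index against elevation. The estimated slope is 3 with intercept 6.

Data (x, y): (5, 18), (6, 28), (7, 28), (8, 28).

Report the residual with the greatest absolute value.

e = 4

x=5: ŷ = 6 + 3·5 = 21; e = 18 − 21 = -3
x=6: ŷ = 6 + 3·6 = 24; e = 28 − 24 = 4
x=7: ŷ = 6 + 3·7 = 27; e = 28 − 27 = 1
x=8: ŷ = 6 + 3·8 = 30; e = 28 − 30 = -2
Largest |e| is 4 at x = 6, residual 4.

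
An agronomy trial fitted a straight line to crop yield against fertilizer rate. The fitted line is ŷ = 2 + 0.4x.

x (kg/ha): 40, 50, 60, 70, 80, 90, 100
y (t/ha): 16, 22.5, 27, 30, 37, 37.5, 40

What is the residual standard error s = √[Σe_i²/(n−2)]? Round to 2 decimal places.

x=40: ŷ = 2 + 0.4·40 = 18; e = 16 − 18 = -2
x=50: ŷ = 2 + 0.4·50 = 22; e = 22.5 − 22 = 0.5
x=60: ŷ = 2 + 0.4·60 = 26; e = 27 − 26 = 1
x=70: ŷ = 2 + 0.4·70 = 30; e = 30 − 30 = 0
x=80: ŷ = 2 + 0.4·80 = 34; e = 37 − 34 = 3
x=90: ŷ = 2 + 0.4·90 = 38; e = 37.5 − 38 = -0.5
x=100: ŷ = 2 + 0.4·100 = 42; e = 40 − 42 = -2
SSE = 4 + 0.25 + 1 + 0 + 9 + 0.25 + 4 = 18.5
s = √(18.5/5) = √3.7 ≈ 1.92

s = 1.92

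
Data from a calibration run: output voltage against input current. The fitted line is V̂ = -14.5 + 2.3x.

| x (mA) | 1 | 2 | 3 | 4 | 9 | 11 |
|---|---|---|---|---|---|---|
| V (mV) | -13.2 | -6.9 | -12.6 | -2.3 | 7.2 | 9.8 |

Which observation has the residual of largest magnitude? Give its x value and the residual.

x=1: V̂ = -14.5 + 2.3·1 = -12.2; r = -13.2 − (-12.2) = -1
x=2: V̂ = -14.5 + 2.3·2 = -9.9; r = -6.9 − (-9.9) = 3
x=3: V̂ = -14.5 + 2.3·3 = -7.6; r = -12.6 − (-7.6) = -5
x=4: V̂ = -14.5 + 2.3·4 = -5.3; r = -2.3 − (-5.3) = 3
x=9: V̂ = -14.5 + 2.3·9 = 6.2; r = 7.2 − 6.2 = 1
x=11: V̂ = -14.5 + 2.3·11 = 10.8; r = 9.8 − 10.8 = -1
Largest |r| is 5 at x = 3, residual -5.

x = 3, r = -5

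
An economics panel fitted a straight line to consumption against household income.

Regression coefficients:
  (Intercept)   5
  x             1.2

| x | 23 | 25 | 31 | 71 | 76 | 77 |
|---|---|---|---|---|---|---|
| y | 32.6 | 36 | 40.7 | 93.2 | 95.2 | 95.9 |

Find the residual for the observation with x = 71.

r = 3

ŷ = 5 + 1.2·71 = 90.2
r = 93.2 − 90.2 = 3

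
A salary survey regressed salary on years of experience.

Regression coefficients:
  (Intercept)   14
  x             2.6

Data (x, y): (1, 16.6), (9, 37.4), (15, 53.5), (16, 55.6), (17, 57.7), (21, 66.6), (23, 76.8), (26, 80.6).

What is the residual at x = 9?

e = 0

ŷ = 14 + 2.6·9 = 37.4
e = 37.4 − 37.4 = 0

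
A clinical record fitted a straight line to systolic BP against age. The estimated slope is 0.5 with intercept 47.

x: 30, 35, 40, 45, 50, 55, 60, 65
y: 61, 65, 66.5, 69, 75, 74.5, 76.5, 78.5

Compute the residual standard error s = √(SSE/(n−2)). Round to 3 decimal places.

s = 1.414

x=30: ŷ = 47 + 0.5·30 = 62; e = 61 − 62 = -1
x=35: ŷ = 47 + 0.5·35 = 64.5; e = 65 − 64.5 = 0.5
x=40: ŷ = 47 + 0.5·40 = 67; e = 66.5 − 67 = -0.5
x=45: ŷ = 47 + 0.5·45 = 69.5; e = 69 − 69.5 = -0.5
x=50: ŷ = 47 + 0.5·50 = 72; e = 75 − 72 = 3
x=55: ŷ = 47 + 0.5·55 = 74.5; e = 74.5 − 74.5 = 0
x=60: ŷ = 47 + 0.5·60 = 77; e = 76.5 − 77 = -0.5
x=65: ŷ = 47 + 0.5·65 = 79.5; e = 78.5 − 79.5 = -1
SSE = 1 + 0.25 + 0.25 + 0.25 + 9 + 0 + 0.25 + 1 = 12
s = √(12/6) = √2 ≈ 1.414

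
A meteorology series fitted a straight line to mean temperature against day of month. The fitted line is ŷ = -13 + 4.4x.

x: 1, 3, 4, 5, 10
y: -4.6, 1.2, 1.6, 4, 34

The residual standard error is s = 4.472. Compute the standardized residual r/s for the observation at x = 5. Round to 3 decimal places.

ŷ = -13 + 4.4·5 = 9
r = 4 − 9 = -5
r/s = -5 / 4.472 = -1.118

-1.118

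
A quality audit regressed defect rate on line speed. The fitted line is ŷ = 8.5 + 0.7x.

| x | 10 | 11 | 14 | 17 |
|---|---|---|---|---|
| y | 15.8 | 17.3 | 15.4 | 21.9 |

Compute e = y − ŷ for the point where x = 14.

e = -2.9

ŷ = 8.5 + 0.7·14 = 18.3
e = 15.4 − 18.3 = -2.9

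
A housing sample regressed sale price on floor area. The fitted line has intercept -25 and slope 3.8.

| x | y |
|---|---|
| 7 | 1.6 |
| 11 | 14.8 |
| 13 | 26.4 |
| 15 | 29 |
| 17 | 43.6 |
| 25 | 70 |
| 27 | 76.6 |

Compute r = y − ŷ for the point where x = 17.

r = 4

ŷ = -25 + 3.8·17 = 39.6
r = 43.6 − 39.6 = 4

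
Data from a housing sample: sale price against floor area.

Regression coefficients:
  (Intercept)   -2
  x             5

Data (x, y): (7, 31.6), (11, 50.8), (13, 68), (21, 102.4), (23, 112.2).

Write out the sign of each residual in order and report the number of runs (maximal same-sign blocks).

x=7: ŷ = -2 + 5·7 = 33; e = 31.6 − 33 = -1.4
x=11: ŷ = -2 + 5·11 = 53; e = 50.8 − 53 = -2.2
x=13: ŷ = -2 + 5·13 = 63; e = 68 − 63 = 5
x=21: ŷ = -2 + 5·21 = 103; e = 102.4 − 103 = -0.6
x=23: ŷ = -2 + 5·23 = 113; e = 112.2 − 113 = -0.8
Signs: − − + − −
Runs: −×2, +×1, −×2 → 3

3 runs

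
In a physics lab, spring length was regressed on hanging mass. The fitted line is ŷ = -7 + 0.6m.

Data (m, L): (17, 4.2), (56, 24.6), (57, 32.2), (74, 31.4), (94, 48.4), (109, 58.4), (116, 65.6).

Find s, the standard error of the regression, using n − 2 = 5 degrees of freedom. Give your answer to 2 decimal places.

s = 3.90

m=17: ŷ = -7 + 0.6·17 = 3.2; e = 4.2 − 3.2 = 1
m=56: ŷ = -7 + 0.6·56 = 26.6; e = 24.6 − 26.6 = -2
m=57: ŷ = -7 + 0.6·57 = 27.2; e = 32.2 − 27.2 = 5
m=74: ŷ = -7 + 0.6·74 = 37.4; e = 31.4 − 37.4 = -6
m=94: ŷ = -7 + 0.6·94 = 49.4; e = 48.4 − 49.4 = -1
m=109: ŷ = -7 + 0.6·109 = 58.4; e = 58.4 − 58.4 = 0
m=116: ŷ = -7 + 0.6·116 = 62.6; e = 65.6 − 62.6 = 3
SSE = 1 + 4 + 25 + 36 + 1 + 0 + 9 = 76
s = √(76/5) = √15.2 ≈ 3.90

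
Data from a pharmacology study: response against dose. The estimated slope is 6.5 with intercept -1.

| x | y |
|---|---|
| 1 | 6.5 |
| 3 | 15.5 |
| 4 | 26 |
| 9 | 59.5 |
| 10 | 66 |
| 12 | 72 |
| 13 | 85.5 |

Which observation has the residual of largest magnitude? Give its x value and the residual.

x = 12, e = -5

x=1: ŷ = -1 + 6.5·1 = 5.5; e = 6.5 − 5.5 = 1
x=3: ŷ = -1 + 6.5·3 = 18.5; e = 15.5 − 18.5 = -3
x=4: ŷ = -1 + 6.5·4 = 25; e = 26 − 25 = 1
x=9: ŷ = -1 + 6.5·9 = 57.5; e = 59.5 − 57.5 = 2
x=10: ŷ = -1 + 6.5·10 = 64; e = 66 − 64 = 2
x=12: ŷ = -1 + 6.5·12 = 77; e = 72 − 77 = -5
x=13: ŷ = -1 + 6.5·13 = 83.5; e = 85.5 − 83.5 = 2
Largest |e| is 5 at x = 12, residual -5.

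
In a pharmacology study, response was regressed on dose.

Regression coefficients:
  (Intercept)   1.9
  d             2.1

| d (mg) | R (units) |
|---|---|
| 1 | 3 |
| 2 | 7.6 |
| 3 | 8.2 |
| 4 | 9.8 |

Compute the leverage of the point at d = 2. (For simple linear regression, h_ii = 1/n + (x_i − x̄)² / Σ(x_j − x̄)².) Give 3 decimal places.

h = 0.300

d̄ = (1 + 2 + 3 + 4)/4 = 2.5
Σ(d − d̄)² = 2.25 + 0.25 + 0.25 + 2.25 = 5
h = 1/4 + (-0.5)²/5 = 0.25 + 0.05 = 0.300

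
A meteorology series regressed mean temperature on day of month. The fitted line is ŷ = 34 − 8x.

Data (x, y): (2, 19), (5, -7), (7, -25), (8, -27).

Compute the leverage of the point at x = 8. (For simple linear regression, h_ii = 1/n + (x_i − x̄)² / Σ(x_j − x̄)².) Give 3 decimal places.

h = 0.548

x̄ = (2 + 5 + 7 + 8)/4 = 5.5
Σ(x − x̄)² = 12.25 + 0.25 + 2.25 + 6.25 = 21
h = 1/4 + (2.5)²/21 = 0.25 + 0.297619 = 0.548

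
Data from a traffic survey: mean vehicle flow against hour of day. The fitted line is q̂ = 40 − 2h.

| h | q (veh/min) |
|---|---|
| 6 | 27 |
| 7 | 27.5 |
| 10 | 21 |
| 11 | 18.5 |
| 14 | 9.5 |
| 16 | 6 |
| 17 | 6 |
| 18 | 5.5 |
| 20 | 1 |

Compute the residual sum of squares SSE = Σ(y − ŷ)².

SSE = 18

h=6: q̂ = 40 − 2·6 = 28; r = 27 − 28 = -1
h=7: q̂ = 40 − 2·7 = 26; r = 27.5 − 26 = 1.5
h=10: q̂ = 40 − 2·10 = 20; r = 21 − 20 = 1
h=11: q̂ = 40 − 2·11 = 18; r = 18.5 − 18 = 0.5
h=14: q̂ = 40 − 2·14 = 12; r = 9.5 − 12 = -2.5
h=16: q̂ = 40 − 2·16 = 8; r = 6 − 8 = -2
h=17: q̂ = 40 − 2·17 = 6; r = 6 − 6 = 0
h=18: q̂ = 40 − 2·18 = 4; r = 5.5 − 4 = 1.5
h=20: q̂ = 40 − 2·20 = 0; r = 1 − 0 = 1
SSE = 1 + 2.25 + 1 + 0.25 + 6.25 + 4 + 0 + 2.25 + 1 = 18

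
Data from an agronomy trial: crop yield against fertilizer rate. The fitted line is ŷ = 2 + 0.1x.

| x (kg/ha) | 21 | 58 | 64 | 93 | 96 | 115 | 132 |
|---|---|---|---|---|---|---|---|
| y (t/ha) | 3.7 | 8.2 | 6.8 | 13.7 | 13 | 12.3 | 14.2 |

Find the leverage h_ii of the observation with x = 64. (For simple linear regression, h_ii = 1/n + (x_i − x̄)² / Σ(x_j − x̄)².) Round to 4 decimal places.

h = 0.1839

x̄ = (21 + 58 + 64 + 93 + 96 + 115 + 132)/7 = 82.7143
Σ(x − x̄)² = 3808.65 + 610.796 + 350.224 + 105.796 + 176.51 + 1042.37 + 2429.08 = 8523.43
h = 1/7 + (-18.7143)²/8523.43 = 0.142857 + 0.0410896 = 0.1839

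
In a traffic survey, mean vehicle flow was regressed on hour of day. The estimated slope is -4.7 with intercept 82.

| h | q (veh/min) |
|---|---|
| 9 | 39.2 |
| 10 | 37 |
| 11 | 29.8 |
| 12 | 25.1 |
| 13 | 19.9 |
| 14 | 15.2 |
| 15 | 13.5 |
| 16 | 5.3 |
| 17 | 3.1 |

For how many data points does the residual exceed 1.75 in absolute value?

2

h=9: ŷ = 82 − 4.7·9 = 39.7; r = 39.2 − 39.7 = -0.5
h=10: ŷ = 82 − 4.7·10 = 35; r = 37 − 35 = 2
h=11: ŷ = 82 − 4.7·11 = 30.3; r = 29.8 − 30.3 = -0.5
h=12: ŷ = 82 − 4.7·12 = 25.6; r = 25.1 − 25.6 = -0.5
h=13: ŷ = 82 − 4.7·13 = 20.9; r = 19.9 − 20.9 = -1
h=14: ŷ = 82 − 4.7·14 = 16.2; r = 15.2 − 16.2 = -1
h=15: ŷ = 82 − 4.7·15 = 11.5; r = 13.5 − 11.5 = 2
h=16: ŷ = 82 − 4.7·16 = 6.8; r = 5.3 − 6.8 = -1.5
h=17: ŷ = 82 − 4.7·17 = 2.1; r = 3.1 − 2.1 = 1
|r| > 1.75: h=10 (|r|=2), h=15 (|r|=2) → 2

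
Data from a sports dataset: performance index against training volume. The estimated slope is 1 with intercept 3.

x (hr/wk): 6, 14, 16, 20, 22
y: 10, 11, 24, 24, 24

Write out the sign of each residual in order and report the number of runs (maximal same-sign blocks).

4 runs

x=6: ŷ = 3 + 6 = 9; e = 10 − 9 = 1
x=14: ŷ = 3 + 14 = 17; e = 11 − 17 = -6
x=16: ŷ = 3 + 16 = 19; e = 24 − 19 = 5
x=20: ŷ = 3 + 20 = 23; e = 24 − 23 = 1
x=22: ŷ = 3 + 22 = 25; e = 24 − 25 = -1
Signs: + − + + −
Runs: +×1, −×1, +×2, −×1 → 4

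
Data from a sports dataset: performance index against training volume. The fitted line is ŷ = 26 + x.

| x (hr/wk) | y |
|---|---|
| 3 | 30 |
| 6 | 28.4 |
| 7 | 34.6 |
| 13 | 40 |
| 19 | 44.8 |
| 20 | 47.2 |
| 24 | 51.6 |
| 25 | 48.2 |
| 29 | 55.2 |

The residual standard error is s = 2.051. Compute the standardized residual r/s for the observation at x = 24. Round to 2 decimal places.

0.78

ŷ = 26 + 24 = 50
r = 51.6 − 50 = 1.6
r/s = 1.6 / 2.051 = 0.78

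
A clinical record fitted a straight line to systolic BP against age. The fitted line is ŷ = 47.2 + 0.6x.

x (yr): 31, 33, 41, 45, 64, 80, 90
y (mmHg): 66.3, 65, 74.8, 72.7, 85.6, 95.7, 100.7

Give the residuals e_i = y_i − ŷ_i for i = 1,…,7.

0.5, -2, 3, -1.5, 0, 0.5, -0.5

x=31: ŷ = 47.2 + 0.6·31 = 65.8; e = 66.3 − 65.8 = 0.5
x=33: ŷ = 47.2 + 0.6·33 = 67; e = 65 − 67 = -2
x=41: ŷ = 47.2 + 0.6·41 = 71.8; e = 74.8 − 71.8 = 3
x=45: ŷ = 47.2 + 0.6·45 = 74.2; e = 72.7 − 74.2 = -1.5
x=64: ŷ = 47.2 + 0.6·64 = 85.6; e = 85.6 − 85.6 = 0
x=80: ŷ = 47.2 + 0.6·80 = 95.2; e = 95.7 − 95.2 = 0.5
x=90: ŷ = 47.2 + 0.6·90 = 101.2; e = 100.7 − 101.2 = -0.5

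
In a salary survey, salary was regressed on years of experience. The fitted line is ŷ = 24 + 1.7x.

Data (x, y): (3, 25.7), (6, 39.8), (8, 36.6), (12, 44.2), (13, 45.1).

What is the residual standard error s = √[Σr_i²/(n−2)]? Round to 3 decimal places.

s = 3.871

x=3: ŷ = 24 + 1.7·3 = 29.1; r = 25.7 − 29.1 = -3.4
x=6: ŷ = 24 + 1.7·6 = 34.2; r = 39.8 − 34.2 = 5.6
x=8: ŷ = 24 + 1.7·8 = 37.6; r = 36.6 − 37.6 = -1
x=12: ŷ = 24 + 1.7·12 = 44.4; r = 44.2 − 44.4 = -0.2
x=13: ŷ = 24 + 1.7·13 = 46.1; r = 45.1 − 46.1 = -1
SSE = 11.56 + 31.36 + 1 + 0.04 + 1 = 44.96
s = √(44.96/3) = √14.9867 ≈ 3.871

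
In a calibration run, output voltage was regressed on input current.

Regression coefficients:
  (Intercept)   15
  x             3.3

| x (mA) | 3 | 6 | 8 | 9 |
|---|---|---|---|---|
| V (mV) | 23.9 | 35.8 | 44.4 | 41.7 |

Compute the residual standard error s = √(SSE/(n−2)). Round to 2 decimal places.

s = 3.16

x=3: V̂ = 15 + 3.3·3 = 24.9; r = 23.9 − 24.9 = -1
x=6: V̂ = 15 + 3.3·6 = 34.8; r = 35.8 − 34.8 = 1
x=8: V̂ = 15 + 3.3·8 = 41.4; r = 44.4 − 41.4 = 3
x=9: V̂ = 15 + 3.3·9 = 44.7; r = 41.7 − 44.7 = -3
SSE = 1 + 1 + 9 + 9 = 20
s = √(20/2) = √10 ≈ 3.16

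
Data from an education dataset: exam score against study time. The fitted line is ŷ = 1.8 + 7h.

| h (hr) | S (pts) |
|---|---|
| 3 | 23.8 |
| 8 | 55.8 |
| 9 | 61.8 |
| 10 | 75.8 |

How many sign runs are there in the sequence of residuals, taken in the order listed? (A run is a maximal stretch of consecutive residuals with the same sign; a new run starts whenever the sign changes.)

3 runs

h=3: ŷ = 1.8 + 7·3 = 22.8; e = 23.8 − 22.8 = 1
h=8: ŷ = 1.8 + 7·8 = 57.8; e = 55.8 − 57.8 = -2
h=9: ŷ = 1.8 + 7·9 = 64.8; e = 61.8 − 64.8 = -3
h=10: ŷ = 1.8 + 7·10 = 71.8; e = 75.8 − 71.8 = 4
Signs: + − − +
Runs: +×1, −×2, +×1 → 3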